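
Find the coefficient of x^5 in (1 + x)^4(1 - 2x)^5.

Coefficient of x^5 = Σ_{j} C(4,j)·1^j·C(5,5-j)·(-2)^(5-j) for j from 0 to 4.
= (-32) + 320 + (-480) + 160 + (-10) = -42.

-42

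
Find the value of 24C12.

2704156

C(24,12) = (24·23·22·21·20·19·18·17·16·15·14·13) / 12! = 1295295050649600 / 479001600 = 2704156.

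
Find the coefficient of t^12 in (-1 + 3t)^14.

48361131

The general term is C(14,j)·(-1)^j·(3t)^(14-j); the t^12 term has j = 2.
C(14,2) = 91.
Coefficient = C(14,2) · 3^12 = 91 · 531441 = 48361131.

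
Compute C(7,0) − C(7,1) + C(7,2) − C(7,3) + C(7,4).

15

The partial alternating sum Σ_{k=0}^{4} (−1)^k C(7,k) = (−1)^4 C(6,4) = 15.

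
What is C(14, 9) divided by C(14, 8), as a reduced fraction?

C(n,k+1)/C(n,k) = (n−k)/(k+1) = (14−8)/(8+1) = 6/9 = 2/3.

2/3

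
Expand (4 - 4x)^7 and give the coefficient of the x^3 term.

The general term is C(7,j)·(4)^j·(-4x)^(7-j); the x^3 term has j = 4.
C(7,4) = 35.
Coefficient = C(7,4) · 4^4 · (-4)^3 = 35 · 256 · (-64) = -573440.

-573440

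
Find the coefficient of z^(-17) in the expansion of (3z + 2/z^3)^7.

1344

General term: C(7,j)·(3z)^j·(2/z^3)^(7-j), with z-exponent 1j − 3(7−j) = 4j − 21.
Set 4j − 21 = -17: j = 1.
C(7,1) = 7; 3^1 = 3; 2^6 = 64.
Coefficient = 7 · 3 · 64 = 1344.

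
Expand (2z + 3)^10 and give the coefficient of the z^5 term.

The general term is C(10,j)·(2z)^j·(3)^(10-j); the z^5 term has j = 5.
C(10,5) = 252.
Coefficient = C(10,5) · 2^5 · 3^5 = 252 · 32 · 243 = 1959552.

1959552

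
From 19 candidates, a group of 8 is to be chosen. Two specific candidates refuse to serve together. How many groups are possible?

63206

All 8-subsets: C(19,8) = 75582. Those containing both fixed elements: C(17,6) = 12376.
75582 − 12376 = 63206.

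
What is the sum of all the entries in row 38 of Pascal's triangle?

Setting x = 1 in (1+x)^38 gives Σ C(38,r) = 2^38 = 274877906944.

274877906944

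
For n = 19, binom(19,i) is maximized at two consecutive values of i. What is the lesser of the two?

9

For odd n = 19, C(19,i) peaks at i = (n−1)/2 and (n+1)/2; the lesser is 9.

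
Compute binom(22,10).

646646

C(22,10) = (22·21·20·19·18·17·16·15·14·13) / 10! = 2346549004800 / 3628800 = 646646.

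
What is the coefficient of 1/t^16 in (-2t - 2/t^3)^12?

3244032

General term: C(12,j)·(-2t)^j·(-2/t^3)^(12-j), with t-exponent 1j − 3(12−j) = 4j − 36.
Set 4j − 36 = -16: j = 5.
C(12,5) = 792; (-2)^5 = -32; (-2)^7 = -128.
Coefficient = 792 · (-32) · (-128) = 3244032.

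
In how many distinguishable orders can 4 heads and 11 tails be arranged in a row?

Choose positions for the heads: C(15,4) = 1365.

1365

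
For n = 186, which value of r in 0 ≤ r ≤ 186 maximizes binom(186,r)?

93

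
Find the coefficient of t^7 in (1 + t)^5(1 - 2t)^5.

120

Coefficient of t^7 = Σ_{j} C(5,j)·1^j·C(5,7-j)·(-2)^(7-j) for j from 2 to 5.
= (-320) + 800 + (-400) + 40 = 120.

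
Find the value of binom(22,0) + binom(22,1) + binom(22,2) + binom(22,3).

1 + 22 + 231 + 1540 = 1794.

1794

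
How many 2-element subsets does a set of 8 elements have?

28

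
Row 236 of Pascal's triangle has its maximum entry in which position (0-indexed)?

118

C(236,r) is maximized at r = 236/2 = 118.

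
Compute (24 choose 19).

42504

C(24,19) = C(24,5) by symmetry.
C(24,5) = (24·23·22·21·20) / 5! = 5100480 / 120 = 42504.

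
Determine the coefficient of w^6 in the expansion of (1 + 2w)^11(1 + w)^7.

Coefficient of w^6 = Σ_{j} C(11,j)·2^j·C(7,6-j)·1^(6-j) for j from 0 to 6.
= 7 + 462 + 7700 + 46200 + 110880 + 103488 + 29568 = 298305.

298305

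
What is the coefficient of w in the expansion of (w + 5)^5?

3125

The general term is C(5,j)·(w)^j·(5)^(5-j); the w^1 term has j = 1.
C(5,1) = 5.
Coefficient = C(5,1) · 5^4 = 5 · 625 = 3125.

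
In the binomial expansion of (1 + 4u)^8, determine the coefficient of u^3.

3584

The general term is C(8,j)·(1)^j·(4u)^(8-j); the u^3 term has j = 5.
C(8,5) = 56.
Coefficient = C(8,5) · 4^3 = 56 · 64 = 3584.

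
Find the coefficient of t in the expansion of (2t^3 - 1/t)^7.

General term: C(7,j)·(2t^3)^j·(-1/t)^(7-j), with t-exponent 3j − 1(7−j) = 4j − 7.
Set 4j − 7 = 1: j = 2.
C(7,2) = 21; 2^2 = 4; (-1)^5 = -1.
Coefficient = 21 · 4 · (-1) = -84.

-84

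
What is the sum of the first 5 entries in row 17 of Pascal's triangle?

1 + 17 + 136 + 680 + 2380 = 3214.

3214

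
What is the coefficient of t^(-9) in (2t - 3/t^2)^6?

-2916

General term: C(6,j)·(2t)^j·(-3/t^2)^(6-j), with t-exponent 1j − 2(6−j) = 3j − 12.
Set 3j − 12 = -9: j = 1.
C(6,1) = 6; 2^1 = 2; (-3)^5 = -243.
Coefficient = 6 · 2 · (-243) = -2916.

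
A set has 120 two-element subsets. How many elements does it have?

16

n(n−1)/2 = 120 ⇒ n(n−1) = 240. Since 16·15 = 240, n = 16.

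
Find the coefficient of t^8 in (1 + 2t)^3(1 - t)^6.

-36

Coefficient of t^8 = Σ_{j} C(3,j)·2^j·C(6,8-j)·(-1)^(8-j) for j from 2 to 3.
= 12 + (-48) = -36.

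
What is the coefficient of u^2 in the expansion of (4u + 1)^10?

The general term is C(10,j)·(4u)^j·(1)^(10-j); the u^2 term has j = 2.
C(10,2) = 45.
Coefficient = C(10,2) · 4^2 = 45 · 16 = 720.

720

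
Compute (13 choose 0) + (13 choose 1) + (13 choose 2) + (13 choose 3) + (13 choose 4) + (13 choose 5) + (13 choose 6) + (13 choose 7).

5812

1 + 13 + 78 + 286 + 715 + 1287 + 1716 + 1716 = 5812.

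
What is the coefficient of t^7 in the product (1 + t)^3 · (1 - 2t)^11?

7392

Coefficient of t^7 = Σ_{j} C(3,j)·1^j·C(11,7-j)·(-2)^(7-j) for j from 0 to 3.
= (-42240) + 88704 + (-44352) + 5280 = 7392.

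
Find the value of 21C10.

C(21,10) = (21·20·19·18·17·16·15·14·13·12) / 10! = 1279935820800 / 3628800 = 352716.

352716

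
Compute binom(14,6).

C(14,6) = (14·13·12·11·10·9) / 6! = 2162160 / 720 = 3003.

3003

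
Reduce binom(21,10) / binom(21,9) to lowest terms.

6/5

C(n,k+1)/C(n,k) = (n−k)/(k+1) = (21−9)/(9+1) = 12/10 = 6/5.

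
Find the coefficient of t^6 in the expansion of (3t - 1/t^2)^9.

-59049

General term: C(9,j)·(3t)^j·(-1/t^2)^(9-j), with t-exponent 1j − 2(9−j) = 3j − 18.
Set 3j − 18 = 6: j = 8.
C(9,8) = 9; 3^8 = 6561; (-1)^1 = -1.
Coefficient = 9 · 6561 · (-1) = -59049.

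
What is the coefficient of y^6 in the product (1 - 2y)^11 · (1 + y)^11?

Coefficient of y^6 = Σ_{j} C(11,j)·(-2)^j·C(11,6-j)·1^(6-j) for j from 0 to 6.
= 462 + (-10164) + 72600 + (-217800) + 290400 + (-162624) + 29568 = 2442.

2442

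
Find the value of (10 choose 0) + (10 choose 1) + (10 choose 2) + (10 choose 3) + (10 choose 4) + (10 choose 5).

638

1 + 10 + 45 + 120 + 210 + 252 = 638.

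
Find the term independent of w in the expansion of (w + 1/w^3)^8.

General term: C(8,j)·(w)^j·(1/w^3)^(8-j), with w-exponent 1j − 3(8−j) = 4j − 24.
Set 4j − 24 = 0: j = 6.
C(8,6) = 28; 1^6 = 1; 1^2 = 1.
Coefficient = 28 · 1 · 1 = 28.

28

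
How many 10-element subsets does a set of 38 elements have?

C(38,10) = (38·37·36·35·34·33·32·31·30·29) / 10! = 1715456253772800 / 3628800 = 472733756.

472733756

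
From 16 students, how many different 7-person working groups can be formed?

This is C(16,7) = 11440.

11440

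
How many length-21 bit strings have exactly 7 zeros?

116280

Choose the 7 positions: C(21,7) = 116280.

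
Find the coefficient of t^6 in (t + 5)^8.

700

The general term is C(8,j)·(t)^j·(5)^(8-j); the t^6 term has j = 6.
C(8,6) = 28.
Coefficient = C(8,6) · 5^2 = 28 · 25 = 700.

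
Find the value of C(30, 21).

C(30,21) = C(30,9) by symmetry.
C(30,9) = (30·29·28·27·26·25·24·23·22) / 9! = 5191778592000 / 362880 = 14307150.

14307150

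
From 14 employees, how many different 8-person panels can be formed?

This is C(14,8) = 3003.

3003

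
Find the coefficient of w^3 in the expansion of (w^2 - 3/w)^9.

-30618

General term: C(9,j)·(w^2)^j·(-3/w)^(9-j), with w-exponent 2j − 1(9−j) = 3j − 9.
Set 3j − 9 = 3: j = 4.
C(9,4) = 126; 1^4 = 1; (-3)^5 = -243.
Coefficient = 126 · 1 · (-243) = -30618.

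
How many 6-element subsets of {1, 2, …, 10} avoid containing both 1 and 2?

140

All 6-subsets: C(10,6) = 210. Those containing both fixed elements: C(8,4) = 70.
210 − 70 = 140.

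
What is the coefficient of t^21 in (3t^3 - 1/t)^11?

General term: C(11,j)·(3t^3)^j·(-1/t)^(11-j), with t-exponent 3j − 1(11−j) = 4j − 11.
Set 4j − 11 = 21: j = 8.
C(11,8) = 165; 3^8 = 6561; (-1)^3 = -1.
Coefficient = 165 · 6561 · (-1) = -1082565.

-1082565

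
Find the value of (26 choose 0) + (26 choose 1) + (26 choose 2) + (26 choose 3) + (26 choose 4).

1 + 26 + 325 + 2600 + 14950 = 17902.

17902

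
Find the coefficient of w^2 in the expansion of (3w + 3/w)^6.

10935

General term: C(6,j)·(3w)^j·(3/w)^(6-j), with w-exponent 1j − 1(6−j) = 2j − 6.
Set 2j − 6 = 2: j = 4.
C(6,4) = 15; 3^4 = 81; 3^2 = 9.
Coefficient = 15 · 81 · 9 = 10935.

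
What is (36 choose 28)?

30260340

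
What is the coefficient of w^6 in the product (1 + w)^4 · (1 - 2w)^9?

-1200

Coefficient of w^6 = Σ_{j} C(4,j)·1^j·C(9,6-j)·(-2)^(6-j) for j from 0 to 4.
= 5376 + (-16128) + 12096 + (-2688) + 144 = -1200.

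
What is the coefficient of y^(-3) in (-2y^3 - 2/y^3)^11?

General term: C(11,j)·(-2y^3)^j·(-2/y^3)^(11-j), with y-exponent 3j − 3(11−j) = 6j − 33.
Set 6j − 33 = -3: j = 5.
C(11,5) = 462; (-2)^5 = -32; (-2)^6 = 64.
Coefficient = 462 · (-32) · 64 = -946176.

-946176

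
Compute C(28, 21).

1184040

C(28,21) = C(28,7) by symmetry.
C(28,7) = (28·27·26·25·24·23·22) / 7! = 5967561600 / 5040 = 1184040.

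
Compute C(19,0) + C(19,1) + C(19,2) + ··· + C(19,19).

The entries of row 19 sum to 2^19 = 524288.

524288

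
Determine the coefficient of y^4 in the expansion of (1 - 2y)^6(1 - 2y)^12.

48960

(1 - 2y)^6(1 - 2y)^12 = (1 - 2y)^18, so the coefficient of y^4 is C(18,4)·(-2)^4 = 3060·16 = 48960.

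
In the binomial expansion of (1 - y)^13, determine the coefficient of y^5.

The general term is C(13,j)·(1)^j·(-y)^(13-j); the y^5 term has j = 8.
C(13,8) = 1287.
Coefficient = C(13,8) · (-1)^5 = 1287 · (-1) = -1287.

-1287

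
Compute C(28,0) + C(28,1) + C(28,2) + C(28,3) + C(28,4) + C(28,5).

1 + 28 + 378 + 3276 + 20475 + 98280 = 122438.

122438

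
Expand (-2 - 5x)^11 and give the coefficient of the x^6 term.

The general term is C(11,j)·(-2)^j·(-5x)^(11-j); the x^6 term has j = 5.
C(11,5) = 462.
Coefficient = C(11,5) · (-2)^5 · (-5)^6 = 462 · (-32) · 15625 = -231000000.

-231000000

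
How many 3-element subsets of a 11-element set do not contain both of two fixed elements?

All 3-subsets: C(11,3) = 165. Those containing both fixed elements: C(9,1) = 9.
165 − 9 = 156.

156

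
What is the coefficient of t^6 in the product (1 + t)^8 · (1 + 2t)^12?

Coefficient of t^6 = Σ_{j} C(8,j)·1^j·C(12,6-j)·2^(6-j) for j from 0 to 6.
= 59136 + 202752 + 221760 + 98560 + 18480 + 1344 + 28 = 602060.

602060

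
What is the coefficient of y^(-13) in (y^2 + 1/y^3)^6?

General term: C(6,j)·(y^2)^j·(1/y^3)^(6-j), with y-exponent 2j − 3(6−j) = 5j − 18.
Set 5j − 18 = -13: j = 1.
C(6,1) = 6; 1^1 = 1; 1^5 = 1.
Coefficient = 6 · 1 · 1 = 6.

6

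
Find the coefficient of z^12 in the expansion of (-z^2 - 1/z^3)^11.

General term: C(11,j)·(-z^2)^j·(-1/z^3)^(11-j), with z-exponent 2j − 3(11−j) = 5j − 33.
Set 5j − 33 = 12: j = 9.
C(11,9) = 55; (-1)^9 = -1; (-1)^2 = 1.
Coefficient = 55 · (-1) · 1 = -55.

-55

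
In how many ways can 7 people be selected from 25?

This is C(25,7) = 480700.

480700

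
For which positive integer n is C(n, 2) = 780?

n(n−1)/2 = 780 ⇒ n(n−1) = 1560. Since 40·39 = 1560, n = 40.

40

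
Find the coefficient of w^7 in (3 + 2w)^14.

The general term is C(14,j)·(3)^j·(2w)^(14-j); the w^7 term has j = 7.
C(14,7) = 3432.
Coefficient = C(14,7) · 3^7 · 2^7 = 3432 · 2187 · 128 = 960740352.

960740352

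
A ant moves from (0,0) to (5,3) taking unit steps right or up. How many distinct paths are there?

56

Each path is a sequence of 8 steps with 5 rights: C(8,5) = 56.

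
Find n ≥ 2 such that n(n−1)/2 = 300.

25

n(n−1)/2 = 300 ⇒ n(n−1) = 600. Since 25·24 = 600, n = 25.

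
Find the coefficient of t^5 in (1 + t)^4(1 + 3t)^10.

Coefficient of t^5 = Σ_{j} C(4,j)·1^j·C(10,5-j)·3^(5-j) for j from 0 to 4.
= 61236 + 68040 + 19440 + 1620 + 30 = 150366.

150366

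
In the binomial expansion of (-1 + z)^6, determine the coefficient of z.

-6

The general term is C(6,j)·(-1)^j·(z)^(6-j); the z^1 term has j = 5.
C(6,5) = 6.
Coefficient = C(6,5) · (-1)^5 = 6 · (-1) = -6.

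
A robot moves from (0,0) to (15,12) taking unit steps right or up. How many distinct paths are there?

Each path is a sequence of 27 steps with 15 rights: C(27,15) = 17383860.

17383860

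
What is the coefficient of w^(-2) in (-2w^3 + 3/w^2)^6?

4860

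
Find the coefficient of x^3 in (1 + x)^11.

165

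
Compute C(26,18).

1562275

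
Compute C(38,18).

C(38,18) = (38·37·36·35·34·33·32·31·30·29·28·27·26·25·24·23·22·21) / 18! = 214978908196382744494080000 / 6402373705728000 = 33578000610.

33578000610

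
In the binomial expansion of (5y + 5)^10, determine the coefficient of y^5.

The general term is C(10,j)·(5y)^j·(5)^(10-j); the y^5 term has j = 5.
C(10,5) = 252.
Coefficient = C(10,5) · 5^5 · 5^5 = 252 · 3125 · 3125 = 2460937500.

2460937500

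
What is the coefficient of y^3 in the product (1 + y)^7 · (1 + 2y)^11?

3357

Coefficient of y^3 = Σ_{j} C(7,j)·1^j·C(11,3-j)·2^(3-j) for j from 0 to 3.
= 1320 + 1540 + 462 + 35 = 3357.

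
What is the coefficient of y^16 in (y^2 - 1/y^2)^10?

-10

General term: C(10,j)·(y^2)^j·(-1/y^2)^(10-j), with y-exponent 2j − 2(10−j) = 4j − 20.
Set 4j − 20 = 16: j = 9.
C(10,9) = 10; 1^9 = 1; (-1)^1 = -1.
Coefficient = 10 · 1 · (-1) = -10.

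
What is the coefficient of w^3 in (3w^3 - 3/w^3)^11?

-81841914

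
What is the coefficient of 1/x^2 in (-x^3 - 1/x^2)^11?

General term: C(11,j)·(-x^3)^j·(-1/x^2)^(11-j), with x-exponent 3j − 2(11−j) = 5j − 22.
Set 5j − 22 = -2: j = 4.
C(11,4) = 330; (-1)^4 = 1; (-1)^7 = -1.
Coefficient = 330 · 1 · (-1) = -330.

-330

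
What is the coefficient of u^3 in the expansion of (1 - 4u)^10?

-7680

The general term is C(10,j)·(1)^j·(-4u)^(10-j); the u^3 term has j = 7.
C(10,7) = 120.
Coefficient = C(10,7) · (-4)^3 = 120 · (-64) = -7680.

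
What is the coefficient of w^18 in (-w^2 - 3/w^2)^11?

-33

General term: C(11,j)·(-w^2)^j·(-3/w^2)^(11-j), with w-exponent 2j − 2(11−j) = 4j − 22.
Set 4j − 22 = 18: j = 10.
C(11,10) = 11; (-1)^10 = 1; (-3)^1 = -3.
Coefficient = 11 · 1 · (-3) = -33.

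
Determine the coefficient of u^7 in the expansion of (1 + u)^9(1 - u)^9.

0

Coefficient of u^7 = Σ_{j} C(9,j)·1^j·C(9,7-j)·(-1)^(7-j) for j from 0 to 7.
= (-36) + 756 + (-4536) + 10584 + (-10584) + 4536 + (-756) + 36 = 0.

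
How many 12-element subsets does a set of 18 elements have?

C(18,12) = C(18,6) by symmetry.
C(18,6) = (18·17·16·15·14·13) / 6! = 13366080 / 720 = 18564.

18564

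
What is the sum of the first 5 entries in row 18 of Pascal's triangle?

4048

1 + 18 + 153 + 816 + 3060 = 4048.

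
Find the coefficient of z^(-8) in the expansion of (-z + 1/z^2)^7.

21

General term: C(7,j)·(-z)^j·(1/z^2)^(7-j), with z-exponent 1j − 2(7−j) = 3j − 14.
Set 3j − 14 = -8: j = 2.
C(7,2) = 21; (-1)^2 = 1; 1^5 = 1.
Coefficient = 21 · 1 · 1 = 21.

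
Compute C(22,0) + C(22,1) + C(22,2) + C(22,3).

1794

1 + 22 + 231 + 1540 = 1794.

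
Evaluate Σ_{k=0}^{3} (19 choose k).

1160

1 + 19 + 171 + 969 = 1160.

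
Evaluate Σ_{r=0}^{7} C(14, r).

9908

1 + 14 + 91 + 364 + 1001 + 2002 + 3003 + 3432 = 9908.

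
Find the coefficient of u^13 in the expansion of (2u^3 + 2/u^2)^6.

384

General term: C(6,j)·(2u^3)^j·(2/u^2)^(6-j), with u-exponent 3j − 2(6−j) = 5j − 12.
Set 5j − 12 = 13: j = 5.
C(6,5) = 6; 2^5 = 32; 2^1 = 2.
Coefficient = 6 · 32 · 2 = 384.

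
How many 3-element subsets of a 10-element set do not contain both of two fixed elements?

All 3-subsets: C(10,3) = 120. Those containing both fixed elements: C(8,1) = 8.
120 − 8 = 112.

112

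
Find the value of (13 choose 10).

286

C(13,10) = C(13,3) by symmetry.
C(13,3) = (13·12·11) / 3! = 1716 / 6 = 286.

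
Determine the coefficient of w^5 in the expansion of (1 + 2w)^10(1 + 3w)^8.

729792

Coefficient of w^5 = Σ_{j} C(10,j)·2^j·C(8,5-j)·3^(5-j) for j from 0 to 5.
= 13608 + 113400 + 272160 + 241920 + 80640 + 8064 = 729792.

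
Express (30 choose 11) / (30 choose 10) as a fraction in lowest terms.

20/11

C(n,k+1)/C(n,k) = (n−k)/(k+1) = (30−10)/(10+1) = 20/11.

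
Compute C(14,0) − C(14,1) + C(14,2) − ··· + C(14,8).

1287

The partial alternating sum Σ_{k=0}^{8} (−1)^k C(14,k) = (−1)^8 C(13,8) = 1287.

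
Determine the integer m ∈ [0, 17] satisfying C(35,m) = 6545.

3

C(35,m) increases on 0 ≤ m ≤ 17. C(35,2) = 595 and C(35,3) = 6545, so m = 3.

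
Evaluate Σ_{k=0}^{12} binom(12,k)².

Σ C(12,k)² is the coefficient of x^12 in (1+x)^12(1+x)^12 = (1+x)^24, i.e. C(24,12) = 2704156.

2704156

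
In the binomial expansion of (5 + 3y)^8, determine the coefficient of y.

1875000

The general term is C(8,j)·(5)^j·(3y)^(8-j); the y^1 term has j = 7.
C(8,7) = 8.
Coefficient = C(8,7) · 5^7 · 3^1 = 8 · 78125 · 3 = 1875000.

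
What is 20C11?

C(20,11) = C(20,9) by symmetry.
C(20,9) = (20·19·18·17·16·15·14·13·12) / 9! = 60949324800 / 362880 = 167960.

167960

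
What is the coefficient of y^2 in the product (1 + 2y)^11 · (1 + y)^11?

Coefficient of y^2 = Σ_{j} C(11,j)·2^j·C(11,2-j)·1^(2-j) for j from 0 to 2.
= 55 + 242 + 220 = 517.

517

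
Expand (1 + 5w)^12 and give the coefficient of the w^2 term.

1650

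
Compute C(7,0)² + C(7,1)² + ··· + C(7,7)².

3432

By Vandermonde's identity, Σ C(7,i)² = C(14,7) = 3432.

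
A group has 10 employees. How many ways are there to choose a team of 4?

210

This is C(10,4) = 210.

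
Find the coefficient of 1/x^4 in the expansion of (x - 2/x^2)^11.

General term: C(11,j)·(x)^j·(-2/x^2)^(11-j), with x-exponent 1j − 2(11−j) = 3j − 22.
Set 3j − 22 = -4: j = 6.
C(11,6) = 462; 1^6 = 1; (-2)^5 = -32.
Coefficient = 462 · 1 · (-32) = -14784.

-14784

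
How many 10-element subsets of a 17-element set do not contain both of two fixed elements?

All 10-subsets: C(17,10) = 19448. Those containing both fixed elements: C(15,8) = 6435.
19448 − 6435 = 13013.

13013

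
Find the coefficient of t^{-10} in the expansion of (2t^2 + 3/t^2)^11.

8660520

General term: C(11,j)·(2t^2)^j·(3/t^2)^(11-j), with t-exponent 2j − 2(11−j) = 4j − 22.
Set 4j − 22 = -10: j = 3.
C(11,3) = 165; 2^3 = 8; 3^8 = 6561.
Coefficient = 165 · 8 · 6561 = 8660520.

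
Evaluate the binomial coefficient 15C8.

6435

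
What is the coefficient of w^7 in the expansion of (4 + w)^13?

7028736

The general term is C(13,j)·(4)^j·(w)^(13-j); the w^7 term has j = 6.
C(13,6) = 1716.
Coefficient = C(13,6) · 4^6 = 1716 · 4096 = 7028736.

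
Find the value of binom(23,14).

C(23,14) = C(23,9) by symmetry.
C(23,9) = (23·22·21·20·19·18·17·16·15) / 9! = 296541907200 / 362880 = 817190.

817190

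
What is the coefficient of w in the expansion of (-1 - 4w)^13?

The general term is C(13,j)·(-1)^j·(-4w)^(13-j); the w^1 term has j = 12.
C(13,12) = 13.
Coefficient = C(13,12) · (-4)^1 = 13 · (-4) = -52.

-52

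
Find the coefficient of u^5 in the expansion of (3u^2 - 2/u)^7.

-22680

General term: C(7,j)·(3u^2)^j·(-2/u)^(7-j), with u-exponent 2j − 1(7−j) = 3j − 7.
Set 3j − 7 = 5: j = 4.
C(7,4) = 35; 3^4 = 81; (-2)^3 = -8.
Coefficient = 35 · 81 · (-8) = -22680.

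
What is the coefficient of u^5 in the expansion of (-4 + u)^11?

1892352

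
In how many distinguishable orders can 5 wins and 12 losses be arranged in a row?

6188

Choose positions for the wins: C(17,5) = 6188.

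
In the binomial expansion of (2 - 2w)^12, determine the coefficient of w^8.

2027520

The general term is C(12,j)·(2)^j·(-2w)^(12-j); the w^8 term has j = 4.
C(12,4) = 495.
Coefficient = C(12,4) · 2^4 · (-2)^8 = 495 · 16 · 256 = 2027520.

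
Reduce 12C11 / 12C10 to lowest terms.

2/11

C(n,k+1)/C(n,k) = (n−k)/(k+1) = (12−10)/(10+1) = 2/11.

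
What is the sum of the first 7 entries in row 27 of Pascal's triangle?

397594

1 + 27 + 351 + 2925 + 17550 + 80730 + 296010 = 397594.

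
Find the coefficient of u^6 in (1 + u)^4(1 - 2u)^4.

Coefficient of u^6 = Σ_{j} C(4,j)·1^j·C(4,6-j)·(-2)^(6-j) for j from 2 to 4.
= 96 + (-128) + 24 = -8.

-8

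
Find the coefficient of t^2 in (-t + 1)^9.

The general term is C(9,j)·(-t)^j·(1)^(9-j); the t^2 term has j = 2.
C(9,2) = 36.
Coefficient = C(9,2) = 36.

36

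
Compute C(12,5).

792

C(12,5) = (12·11·10·9·8) / 5! = 95040 / 120 = 792.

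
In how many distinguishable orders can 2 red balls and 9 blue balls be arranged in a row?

55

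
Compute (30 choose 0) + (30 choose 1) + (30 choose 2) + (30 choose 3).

4526

1 + 30 + 435 + 4060 = 4526.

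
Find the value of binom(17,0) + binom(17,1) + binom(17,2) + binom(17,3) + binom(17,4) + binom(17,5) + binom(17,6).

21778

1 + 17 + 136 + 680 + 2380 + 6188 + 12376 = 21778.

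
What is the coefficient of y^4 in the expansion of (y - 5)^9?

-393750

The general term is C(9,j)·(y)^j·(-5)^(9-j); the y^4 term has j = 4.
C(9,4) = 126.
Coefficient = C(9,4) · (-5)^5 = 126 · (-3125) = -393750.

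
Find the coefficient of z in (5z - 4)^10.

-13107200

The general term is C(10,j)·(5z)^j·(-4)^(10-j); the z^1 term has j = 1.
C(10,1) = 10.
Coefficient = C(10,1) · 5^1 · (-4)^9 = 10 · 5 · (-262144) = -13107200.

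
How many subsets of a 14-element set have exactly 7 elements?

Choose the 7 positions: C(14,7) = 3432.

3432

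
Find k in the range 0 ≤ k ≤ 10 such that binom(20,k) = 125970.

8

C(20,k) increases on 0 ≤ k ≤ 10. C(20,7) = 77520 and C(20,8) = 125970, so k = 8.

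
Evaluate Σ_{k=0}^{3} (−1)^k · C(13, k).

-220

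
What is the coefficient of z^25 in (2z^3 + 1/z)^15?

3075072

General term: C(15,j)·(2z^3)^j·(1/z)^(15-j), with z-exponent 3j − 1(15−j) = 4j − 15.
Set 4j − 15 = 25: j = 10.
C(15,10) = 3003; 2^10 = 1024; 1^5 = 1.
Coefficient = 3003 · 1024 · 1 = 3075072.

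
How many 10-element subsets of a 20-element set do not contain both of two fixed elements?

140998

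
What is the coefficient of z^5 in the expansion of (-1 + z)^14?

-2002

The general term is C(14,j)·(-1)^j·(z)^(14-j); the z^5 term has j = 9.
C(14,9) = 2002.
Coefficient = C(14,9) · (-1)^9 = 2002 · (-1) = -2002.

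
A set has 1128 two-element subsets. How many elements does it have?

n(n−1)/2 = 1128 ⇒ n(n−1) = 2256. Since 48·47 = 2256, n = 48.

48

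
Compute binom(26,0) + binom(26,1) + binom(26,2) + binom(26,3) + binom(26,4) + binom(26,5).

1 + 26 + 325 + 2600 + 14950 + 65780 = 83682.

83682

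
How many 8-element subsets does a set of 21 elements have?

C(21,8) = (21·20·19·18·17·16·15·14) / 8! = 8204716800 / 40320 = 203490.

203490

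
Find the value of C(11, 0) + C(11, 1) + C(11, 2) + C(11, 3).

232

1 + 11 + 55 + 165 = 232.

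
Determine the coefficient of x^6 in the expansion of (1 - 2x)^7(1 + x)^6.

Coefficient of x^6 = Σ_{j} C(7,j)·(-2)^j·C(6,6-j)·1^(6-j) for j from 0 to 6.
= 1 + (-84) + 1260 + (-5600) + 8400 + (-4032) + 448 = 393.

393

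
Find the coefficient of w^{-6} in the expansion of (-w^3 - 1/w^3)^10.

210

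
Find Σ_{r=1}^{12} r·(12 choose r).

24576

Differentiating (1+x)^12 and setting x=1: Σ r·C(12,r) = 12·2^11 = 24576.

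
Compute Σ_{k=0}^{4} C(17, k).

3214

1 + 17 + 136 + 680 + 2380 = 3214.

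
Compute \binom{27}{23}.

17550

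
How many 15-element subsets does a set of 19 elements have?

3876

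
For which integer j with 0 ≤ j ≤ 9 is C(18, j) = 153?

2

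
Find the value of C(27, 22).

80730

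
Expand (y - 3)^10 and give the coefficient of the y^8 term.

The general term is C(10,j)·(y)^j·(-3)^(10-j); the y^8 term has j = 8.
C(10,8) = 45.
Coefficient = C(10,8) · (-3)^2 = 45 · 9 = 405.

405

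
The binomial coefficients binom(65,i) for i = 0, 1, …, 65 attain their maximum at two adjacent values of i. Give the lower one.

For odd n = 65, C(65,i) peaks at i = (n−1)/2 and (n+1)/2; the lower is 32.

32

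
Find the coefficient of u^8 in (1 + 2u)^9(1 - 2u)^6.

Coefficient of u^8 = Σ_{j} C(9,j)·2^j·C(6,8-j)·(-2)^(8-j) for j from 2 to 8.
= 9216 + (-129024) + 483840 + (-645120) + 322560 + (-55296) + 2304 = -11520.

-11520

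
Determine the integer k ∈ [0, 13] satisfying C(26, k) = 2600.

C(26,k) increases on 0 ≤ k ≤ 13. C(26,2) = 325 and C(26,3) = 2600, so k = 3.

3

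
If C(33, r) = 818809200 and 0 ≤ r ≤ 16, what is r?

14

C(33,r) increases on 0 ≤ r ≤ 16. C(33,13) = 573166440 and C(33,14) = 818809200, so r = 14.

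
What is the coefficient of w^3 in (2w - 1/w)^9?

-5376

General term: C(9,j)·(2w)^j·(-1/w)^(9-j), with w-exponent 1j − 1(9−j) = 2j − 9.
Set 2j − 9 = 3: j = 6.
C(9,6) = 84; 2^6 = 64; (-1)^3 = -1.
Coefficient = 84 · 64 · (-1) = -5376.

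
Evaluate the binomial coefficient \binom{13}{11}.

78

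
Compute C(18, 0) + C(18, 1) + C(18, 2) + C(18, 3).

988

1 + 18 + 153 + 816 = 988.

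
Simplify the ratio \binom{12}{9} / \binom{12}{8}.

4/9

C(n,k+1)/C(n,k) = (n−k)/(k+1) = (12−8)/(8+1) = 4/9.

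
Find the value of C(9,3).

C(9,3) = (9·8·7) / 3! = 504 / 6 = 84.

84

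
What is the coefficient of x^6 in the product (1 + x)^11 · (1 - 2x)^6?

-530

Coefficient of x^6 = Σ_{j} C(11,j)·1^j·C(6,6-j)·(-2)^(6-j) for j from 0 to 6.
= 64 + (-2112) + 13200 + (-26400) + 19800 + (-5544) + 462 = -530.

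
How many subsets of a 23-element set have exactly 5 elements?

Choose the 5 positions: C(23,5) = 33649.

33649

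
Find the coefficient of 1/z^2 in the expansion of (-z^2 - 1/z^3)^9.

-126

General term: C(9,j)·(-z^2)^j·(-1/z^3)^(9-j), with z-exponent 2j − 3(9−j) = 5j − 27.
Set 5j − 27 = -2: j = 5.
C(9,5) = 126; (-1)^5 = -1; (-1)^4 = 1.
Coefficient = 126 · (-1) · 1 = -126.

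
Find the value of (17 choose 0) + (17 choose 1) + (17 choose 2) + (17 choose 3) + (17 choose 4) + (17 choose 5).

1 + 17 + 136 + 680 + 2380 + 6188 = 9402.

9402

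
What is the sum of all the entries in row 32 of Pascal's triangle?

4294967296

The entries of row 32 sum to 2^32 = 4294967296.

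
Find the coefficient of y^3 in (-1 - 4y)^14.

23296

The general term is C(14,j)·(-1)^j·(-4y)^(14-j); the y^3 term has j = 11.
C(14,11) = 364.
Coefficient = C(14,11) · (-1)^11 · (-4)^3 = 364 · (-1) · (-64) = 23296.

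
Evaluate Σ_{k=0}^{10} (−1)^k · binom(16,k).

The partial alternating sum Σ_{k=0}^{10} (−1)^k C(16,k) = (−1)^10 C(15,10) = 3003.

3003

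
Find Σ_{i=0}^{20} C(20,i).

The entries of row 20 sum to 2^20 = 1048576.

1048576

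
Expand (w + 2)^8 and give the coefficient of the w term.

1024

The general term is C(8,j)·(w)^j·(2)^(8-j); the w^1 term has j = 1.
C(8,1) = 8.
Coefficient = C(8,1) · 2^7 = 8 · 128 = 1024.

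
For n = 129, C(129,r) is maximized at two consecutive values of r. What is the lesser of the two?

64

For odd n = 129, C(129,r) peaks at r = (n−1)/2 and (n+1)/2; the lesser is 64.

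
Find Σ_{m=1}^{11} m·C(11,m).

11264

Since m·C(11,m) = 11·C(10,m−1), the sum is 11·2^10 = 11·1024 = 11264.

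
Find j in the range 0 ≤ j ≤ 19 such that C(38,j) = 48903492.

8

C(38,j) increases on 0 ≤ j ≤ 19. C(38,7) = 12620256 and C(38,8) = 48903492, so j = 8.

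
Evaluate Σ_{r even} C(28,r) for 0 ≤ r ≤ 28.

Half of (1+1)^28 + (1−1)^28 gives the even-index sum: 2^27 = 134217728.

134217728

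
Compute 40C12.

5586853480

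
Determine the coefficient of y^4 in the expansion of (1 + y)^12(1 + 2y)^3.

2703

Coefficient of y^4 = Σ_{j} C(12,j)·1^j·C(3,4-j)·2^(4-j) for j from 1 to 4.
= 96 + 792 + 1320 + 495 = 2703.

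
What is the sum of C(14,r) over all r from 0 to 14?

The entries of row 14 sum to 2^14 = 16384.

16384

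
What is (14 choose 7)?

3432

C(14,7) = (14·13·12·11·10·9·8) / 7! = 17297280 / 5040 = 3432.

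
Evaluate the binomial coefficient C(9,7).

36

C(9,7) = C(9,2) by symmetry.
C(9,2) = (9·8) / 2! = 72 / 2 = 36.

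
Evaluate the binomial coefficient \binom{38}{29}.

C(38,29) = C(38,9) by symmetry.
C(38,9) = (38·37·36·35·34·33·32·31·30) / 9! = 59153663923200 / 362880 = 163011640.

163011640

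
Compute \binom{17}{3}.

C(17,3) = (17·16·15) / 3! = 4080 / 6 = 680.

680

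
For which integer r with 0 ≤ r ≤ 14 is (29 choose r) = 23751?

C(29,r) increases on 0 ≤ r ≤ 14. C(29,3) = 3654 and C(29,4) = 23751, so r = 4.

4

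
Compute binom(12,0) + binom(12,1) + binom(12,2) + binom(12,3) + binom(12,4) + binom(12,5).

1586

1 + 12 + 66 + 220 + 495 + 792 = 1586.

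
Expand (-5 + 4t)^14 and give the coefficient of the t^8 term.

The general term is C(14,j)·(-5)^j·(4t)^(14-j); the t^8 term has j = 6.
C(14,6) = 3003.
Coefficient = C(14,6) · (-5)^6 · 4^8 = 3003 · 15625 · 65536 = 3075072000000.

3075072000000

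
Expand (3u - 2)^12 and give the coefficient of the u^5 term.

The general term is C(12,j)·(3u)^j·(-2)^(12-j); the u^5 term has j = 5.
C(12,5) = 792.
Coefficient = C(12,5) · 3^5 · (-2)^7 = 792 · 243 · (-128) = -24634368.

-24634368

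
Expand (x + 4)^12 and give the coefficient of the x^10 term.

The general term is C(12,j)·(x)^j·(4)^(12-j); the x^10 term has j = 10.
C(12,10) = 66.
Coefficient = C(12,10) · 4^2 = 66 · 16 = 1056.

1056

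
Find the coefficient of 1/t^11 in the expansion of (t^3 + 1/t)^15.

15

General term: C(15,j)·(t^3)^j·(1/t)^(15-j), with t-exponent 3j − 1(15−j) = 4j − 15.
Set 4j − 15 = -11: j = 1.
C(15,1) = 15; 1^1 = 1; 1^14 = 1.
Coefficient = 15 · 1 · 1 = 15.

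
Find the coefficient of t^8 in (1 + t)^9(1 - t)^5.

-45

Coefficient of t^8 = Σ_{j} C(9,j)·1^j·C(5,8-j)·(-1)^(8-j) for j from 3 to 8.
= (-84) + 630 + (-1260) + 840 + (-180) + 9 = -45.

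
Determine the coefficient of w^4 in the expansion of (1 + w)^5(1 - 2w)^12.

Coefficient of w^4 = Σ_{j} C(5,j)·1^j·C(12,4-j)·(-2)^(4-j) for j from 0 to 4.
= 7920 + (-8800) + 2640 + (-240) + 5 = 1525.

1525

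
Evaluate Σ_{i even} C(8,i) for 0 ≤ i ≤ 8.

Half of (1+1)^8 + (1−1)^8 gives the even-index sum: 2^7 = 128.

128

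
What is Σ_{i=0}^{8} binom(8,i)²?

Σ C(8,i)² is the coefficient of x^8 in (1+x)^8(1+x)^8 = (1+x)^16, i.e. C(16,8) = 12870.

12870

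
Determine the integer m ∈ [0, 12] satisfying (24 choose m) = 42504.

5

C(24,m) increases on 0 ≤ m ≤ 12. C(24,4) = 10626 and C(24,5) = 42504, so m = 5.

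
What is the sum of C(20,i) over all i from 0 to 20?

1048576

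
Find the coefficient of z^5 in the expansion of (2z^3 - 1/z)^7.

General term: C(7,j)·(2z^3)^j·(-1/z)^(7-j), with z-exponent 3j − 1(7−j) = 4j − 7.
Set 4j − 7 = 5: j = 3.
C(7,3) = 35; 2^3 = 8; (-1)^4 = 1.
Coefficient = 35 · 8 · 1 = 280.

280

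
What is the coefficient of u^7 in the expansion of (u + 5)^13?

The general term is C(13,j)·(u)^j·(5)^(13-j); the u^7 term has j = 7.
C(13,7) = 1716.
Coefficient = C(13,7) · 5^6 = 1716 · 15625 = 26812500.

26812500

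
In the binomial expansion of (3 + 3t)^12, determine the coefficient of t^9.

The general term is C(12,j)·(3)^j·(3t)^(12-j); the t^9 term has j = 3.
C(12,3) = 220.
Coefficient = C(12,3) · 3^3 · 3^9 = 220 · 27 · 19683 = 116917020.

116917020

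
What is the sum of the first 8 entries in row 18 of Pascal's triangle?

63004

1 + 18 + 153 + 816 + 3060 + 8568 + 18564 + 31824 = 63004.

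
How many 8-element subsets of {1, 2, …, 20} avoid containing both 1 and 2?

107406

All 8-subsets: C(20,8) = 125970. Those containing both fixed elements: C(18,6) = 18564.
125970 − 18564 = 107406.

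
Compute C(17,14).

C(17,14) = C(17,3) by symmetry.
C(17,3) = (17·16·15) / 3! = 4080 / 6 = 680.

680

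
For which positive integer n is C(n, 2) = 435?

n(n−1)/2 = 435 ⇒ n(n−1) = 870. Since 30·29 = 870, n = 30.

30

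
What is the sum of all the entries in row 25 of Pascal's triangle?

The entries of row 25 sum to 2^25 = 33554432.

33554432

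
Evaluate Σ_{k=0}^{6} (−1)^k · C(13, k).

924

The partial alternating sum Σ_{k=0}^{6} (−1)^k C(13,k) = (−1)^6 C(12,6) = 924.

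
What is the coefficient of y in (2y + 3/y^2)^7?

6048

General term: C(7,j)·(2y)^j·(3/y^2)^(7-j), with y-exponent 1j − 2(7−j) = 3j − 14.
Set 3j − 14 = 1: j = 5.
C(7,5) = 21; 2^5 = 32; 3^2 = 9.
Coefficient = 21 · 32 · 9 = 6048.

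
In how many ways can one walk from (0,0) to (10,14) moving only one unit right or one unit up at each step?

1961256

Each path is a sequence of 24 steps with 10 rights: C(24,10) = 1961256.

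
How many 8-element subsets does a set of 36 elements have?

30260340

C(36,8) = (36·35·34·33·32·31·30·29) / 8! = 1220096908800 / 40320 = 30260340.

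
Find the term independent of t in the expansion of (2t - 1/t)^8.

1120

General term: C(8,j)·(2t)^j·(-1/t)^(8-j), with t-exponent 1j − 1(8−j) = 2j − 8.
Set 2j − 8 = 0: j = 4.
C(8,4) = 70; 2^4 = 16; (-1)^4 = 1.
Coefficient = 70 · 16 · 1 = 1120.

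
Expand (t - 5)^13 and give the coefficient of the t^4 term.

The general term is C(13,j)·(t)^j·(-5)^(13-j); the t^4 term has j = 4.
C(13,4) = 715.
Coefficient = C(13,4) · (-5)^9 = 715 · (-1953125) = -1396484375.

-1396484375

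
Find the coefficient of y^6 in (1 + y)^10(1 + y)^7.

(1 + y)^10(1 + y)^7 = (1 + y)^17, so the coefficient of y^6 is C(17,6)·1^6 = 12376·1 = 12376.

12376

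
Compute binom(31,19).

C(31,19) = C(31,12) by symmetry.
C(31,12) = (31·30·29·28·27·26·25·24·23·22·21·20) / 12! = 67596957267840000 / 479001600 = 141120525.

141120525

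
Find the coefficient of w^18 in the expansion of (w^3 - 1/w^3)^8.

-8

General term: C(8,j)·(w^3)^j·(-1/w^3)^(8-j), with w-exponent 3j − 3(8−j) = 6j − 24.
Set 6j − 24 = 18: j = 7.
C(8,7) = 8; 1^7 = 1; (-1)^1 = -1.
Coefficient = 8 · 1 · (-1) = -8.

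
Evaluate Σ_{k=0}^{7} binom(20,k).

137980

1 + 20 + 190 + 1140 + 4845 + 15504 + 38760 + 77520 = 137980.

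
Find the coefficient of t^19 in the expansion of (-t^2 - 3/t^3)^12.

36

General term: C(12,j)·(-t^2)^j·(-3/t^3)^(12-j), with t-exponent 2j − 3(12−j) = 5j − 36.
Set 5j − 36 = 19: j = 11.
C(12,11) = 12; (-1)^11 = -1; (-3)^1 = -3.
Coefficient = 12 · (-1) · (-3) = 36.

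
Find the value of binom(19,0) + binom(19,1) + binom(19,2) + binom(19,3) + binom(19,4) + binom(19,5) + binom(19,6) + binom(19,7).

1 + 19 + 171 + 969 + 3876 + 11628 + 27132 + 50388 = 94184.

94184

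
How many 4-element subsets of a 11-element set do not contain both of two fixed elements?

294

All 4-subsets: C(11,4) = 330. Those containing both fixed elements: C(9,2) = 36.
330 − 36 = 294.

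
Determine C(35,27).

23535820

C(35,27) = C(35,8) by symmetry.
C(35,8) = (35·34·33·32·31·30·29·28) / 8! = 948964262400 / 40320 = 23535820.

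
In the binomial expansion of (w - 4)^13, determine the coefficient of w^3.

The general term is C(13,j)·(w)^j·(-4)^(13-j); the w^3 term has j = 3.
C(13,3) = 286.
Coefficient = C(13,3) · (-4)^10 = 286 · 1048576 = 299892736.

299892736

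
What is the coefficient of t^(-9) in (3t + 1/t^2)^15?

14073345

General term: C(15,j)·(3t)^j·(1/t^2)^(15-j), with t-exponent 1j − 2(15−j) = 3j − 30.
Set 3j − 30 = -9: j = 7.
C(15,7) = 6435; 3^7 = 2187; 1^8 = 1.
Coefficient = 6435 · 2187 · 1 = 14073345.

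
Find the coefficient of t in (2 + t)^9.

2304

The general term is C(9,j)·(2)^j·(t)^(9-j); the t^1 term has j = 8.
C(9,8) = 9.
Coefficient = C(9,8) · 2^8 = 9 · 256 = 2304.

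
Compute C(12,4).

495

C(12,4) = (12·11·10·9) / 4! = 11880 / 24 = 495.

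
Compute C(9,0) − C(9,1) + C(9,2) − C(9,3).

-56

The partial alternating sum Σ_{k=0}^{3} (−1)^k C(9,k) = (−1)^3 C(8,3) = -56.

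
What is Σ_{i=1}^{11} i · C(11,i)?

11264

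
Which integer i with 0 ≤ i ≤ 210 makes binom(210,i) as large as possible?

C(210,i) is maximized at i = 210/2 = 105.

105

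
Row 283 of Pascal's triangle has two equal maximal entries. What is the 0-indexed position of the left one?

141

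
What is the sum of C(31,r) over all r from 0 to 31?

The entries of row 31 sum to 2^31 = 2147483648.

2147483648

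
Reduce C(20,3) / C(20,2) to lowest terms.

C(n,k+1)/C(n,k) = (n−k)/(k+1) = (20−2)/(2+1) = 18/3 = 6.

6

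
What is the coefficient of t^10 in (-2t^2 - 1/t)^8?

1792

General term: C(8,j)·(-2t^2)^j·(-1/t)^(8-j), with t-exponent 2j − 1(8−j) = 3j − 8.
Set 3j − 8 = 10: j = 6.
C(8,6) = 28; (-2)^6 = 64; (-1)^2 = 1.
Coefficient = 28 · 64 · 1 = 1792.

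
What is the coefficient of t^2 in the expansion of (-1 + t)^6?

The general term is C(6,j)·(-1)^j·(t)^(6-j); the t^2 term has j = 4.
C(6,4) = 15.
Coefficient = C(6,4) = 15.

15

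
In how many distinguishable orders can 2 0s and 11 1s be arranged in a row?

Choose positions for the 0s: C(13,2) = 78.

78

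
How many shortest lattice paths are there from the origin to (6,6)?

Each path is a sequence of 12 steps with 6 rights: C(12,6) = 924.

924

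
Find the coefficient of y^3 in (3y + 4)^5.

The general term is C(5,j)·(3y)^j·(4)^(5-j); the y^3 term has j = 3.
C(5,3) = 10.
Coefficient = C(5,3) · 3^3 · 4^2 = 10 · 27 · 16 = 4320.

4320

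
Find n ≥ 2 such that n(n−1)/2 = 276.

n(n−1)/2 = 276 ⇒ n(n−1) = 552. Since 24·23 = 552, n = 24.

24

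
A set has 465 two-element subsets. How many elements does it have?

31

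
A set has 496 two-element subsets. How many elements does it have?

n(n−1)/2 = 496 ⇒ n(n−1) = 992. Since 32·31 = 992, n = 32.

32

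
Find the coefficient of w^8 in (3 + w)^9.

The general term is C(9,j)·(3)^j·(w)^(9-j); the w^8 term has j = 1.
C(9,1) = 9.
Coefficient = C(9,1) · 3^1 = 9 · 3 = 27.

27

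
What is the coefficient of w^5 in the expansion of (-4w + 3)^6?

-18432

The general term is C(6,j)·(-4w)^j·(3)^(6-j); the w^5 term has j = 5.
C(6,5) = 6.
Coefficient = C(6,5) · (-4)^5 · 3^1 = 6 · (-1024) · 3 = -18432.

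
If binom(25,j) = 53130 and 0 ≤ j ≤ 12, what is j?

5

C(25,j) increases on 0 ≤ j ≤ 12. C(25,4) = 12650 and C(25,5) = 53130, so j = 5.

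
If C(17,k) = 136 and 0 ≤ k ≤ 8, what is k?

C(17,k) increases on 0 ≤ k ≤ 8. C(17,1) = 17 and C(17,2) = 136, so k = 2.

2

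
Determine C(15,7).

C(15,7) = (15·14·13·12·11·10·9) / 7! = 32432400 / 5040 = 6435.

6435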